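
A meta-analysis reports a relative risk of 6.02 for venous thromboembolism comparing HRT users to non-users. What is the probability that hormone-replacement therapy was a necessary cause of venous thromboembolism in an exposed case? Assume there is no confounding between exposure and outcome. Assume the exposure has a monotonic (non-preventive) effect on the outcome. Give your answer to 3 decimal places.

PN ≈ 0.834

Under exogeneity and monotonicity, PN = (RR − 1) / RR = 1 − 1/RR.
PN = (6.02 − 1) / 6.02 = 5.02 / 6.02 ≈ 0.8339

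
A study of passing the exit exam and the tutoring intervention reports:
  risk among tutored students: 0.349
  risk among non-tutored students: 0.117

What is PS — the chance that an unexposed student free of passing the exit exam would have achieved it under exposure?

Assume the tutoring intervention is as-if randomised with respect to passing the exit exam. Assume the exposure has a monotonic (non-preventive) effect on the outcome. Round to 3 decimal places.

Let p₁ = 0.349, p₀ = 0.117.
Under exogeneity and monotonicity, PS = (p₁ − p₀) / (1 − p₀).
PS = (0.349 − 0.117) / (1 − 0.117) = 0.232 / 0.883 ≈ 0.2627

PS ≈ 0.263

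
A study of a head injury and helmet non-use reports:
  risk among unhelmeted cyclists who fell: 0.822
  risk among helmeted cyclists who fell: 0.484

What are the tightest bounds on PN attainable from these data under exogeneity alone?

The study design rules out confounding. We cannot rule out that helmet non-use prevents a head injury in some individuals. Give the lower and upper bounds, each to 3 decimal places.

0.411 ≤ PN ≤ 0.628

Let p₁ = 0.822, p₀ = 0.484.
Under exogeneity alone the bounds on PN are max{0,(p₁−p₀)/p₁} ≤ PN ≤ min{1,(1−p₀)/p₁}.
  lower = (p₁ − p₀)/p₁ = 0.338 / 0.822 ≈ 0.4112
  upper = min{1, (1 − p₀)/p₁} = 0.516 / 0.822 ≈ 0.6277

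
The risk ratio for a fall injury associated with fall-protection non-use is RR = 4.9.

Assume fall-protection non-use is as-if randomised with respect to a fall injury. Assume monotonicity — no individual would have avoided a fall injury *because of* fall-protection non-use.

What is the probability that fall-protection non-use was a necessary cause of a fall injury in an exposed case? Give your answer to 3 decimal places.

PN ≈ 0.796

Under exogeneity and monotonicity, PN = (RR − 1) / RR = 1 − 1/RR.
PN = (4.9 − 1) / 4.9 = 3.9 / 4.9 ≈ 0.7959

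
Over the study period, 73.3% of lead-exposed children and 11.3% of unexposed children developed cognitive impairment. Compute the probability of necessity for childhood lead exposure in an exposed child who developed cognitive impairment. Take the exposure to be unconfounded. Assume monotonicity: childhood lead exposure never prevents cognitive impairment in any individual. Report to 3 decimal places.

PN ≈ 0.846

p₁ = 0.733, p₀ = 0.113.
Under exogeneity and monotonicity, PN = (p₁ − p₀) / p₁.
PN = (0.733 − 0.113) / 0.733 = 0.62 / 0.733 ≈ 0.8458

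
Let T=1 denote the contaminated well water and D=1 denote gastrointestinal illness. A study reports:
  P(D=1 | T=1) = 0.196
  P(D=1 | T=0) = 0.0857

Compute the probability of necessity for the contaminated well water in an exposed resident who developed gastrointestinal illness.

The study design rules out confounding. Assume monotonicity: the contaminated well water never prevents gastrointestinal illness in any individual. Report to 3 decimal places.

PN ≈ 0.563

Let p₁ = 0.196, p₀ = 0.0857.
Under exogeneity and monotonicity, PN = (p₁ − p₀) / p₁.
PN = (0.196 − 0.0857) / 0.196 = 0.1103 / 0.196 ≈ 0.5628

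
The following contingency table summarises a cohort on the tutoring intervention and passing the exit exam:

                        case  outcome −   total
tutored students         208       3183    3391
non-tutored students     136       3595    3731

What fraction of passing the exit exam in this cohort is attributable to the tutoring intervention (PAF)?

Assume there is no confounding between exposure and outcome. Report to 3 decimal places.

p₁ = P(outcome | exposed) = 208/3391 = 0.061339
p₀ = P(outcome | unexposed) = 136/3731 = 0.036451
Exposure prevalence π = 3391/7122 = 0.47613; overall risk P(Y=1) = 0.048301.
Under exogeneity, PAF = [P(Y=1) − p₀]/P(Y=1).
PAF = (0.048301 − 0.036451) / 0.048301 ≈ 0.2453

PAF ≈ 0.245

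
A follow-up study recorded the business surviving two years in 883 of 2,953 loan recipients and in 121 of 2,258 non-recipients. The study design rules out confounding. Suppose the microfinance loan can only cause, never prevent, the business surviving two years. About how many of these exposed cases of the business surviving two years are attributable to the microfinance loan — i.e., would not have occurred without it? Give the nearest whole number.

p₁ = P(outcome | exposed) = 883/2953 = 0.29902
p₀ = P(outcome | unexposed) = 121/2258 = 0.053587
PN = (p₁ − p₀)/p₁ = (0.29902 − 0.053587) / 0.29902 ≈ 0.82079.
Attributable cases ≈ PN × (exposed cases) = 0.82079 × 883 ≈ 724.76.

about 725 cases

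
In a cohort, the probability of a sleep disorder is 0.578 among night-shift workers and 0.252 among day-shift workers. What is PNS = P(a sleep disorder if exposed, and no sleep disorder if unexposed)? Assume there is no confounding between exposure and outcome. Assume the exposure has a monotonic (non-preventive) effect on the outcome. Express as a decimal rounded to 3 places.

Let p₁ = 0.578, p₀ = 0.252.
Under exogeneity and monotonicity, PNS = p₁ − p₀.
PNS = 0.578 − 0.252 = 0.326

PNS ≈ 0.326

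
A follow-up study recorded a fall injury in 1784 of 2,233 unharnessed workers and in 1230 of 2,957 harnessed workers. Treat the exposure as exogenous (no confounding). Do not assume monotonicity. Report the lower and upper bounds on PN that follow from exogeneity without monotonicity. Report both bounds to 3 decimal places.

0.479 ≤ PN ≤ 0.731

p₁ = P(outcome | exposed) = 1784/2233 = 0.79893
p₀ = P(outcome | unexposed) = 1230/2957 = 0.41596
Under exogeneity alone the bounds on PN are max{0,(p₁−p₀)/p₁} ≤ PN ≤ min{1,(1−p₀)/p₁}.
  lower = (p₁ − p₀)/p₁ = 0.38296 / 0.79893 ≈ 0.4793
  upper = min{1, (1 − p₀)/p₁} = 0.58404 / 0.79893 ≈ 0.7310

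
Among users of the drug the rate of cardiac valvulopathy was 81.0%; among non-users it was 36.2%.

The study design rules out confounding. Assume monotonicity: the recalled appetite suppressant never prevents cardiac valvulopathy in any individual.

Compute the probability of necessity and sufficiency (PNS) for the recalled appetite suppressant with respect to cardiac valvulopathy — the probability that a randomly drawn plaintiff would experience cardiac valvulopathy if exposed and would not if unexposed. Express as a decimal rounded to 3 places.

PNS ≈ 0.448

p₁ = 0.81, p₀ = 0.362.
Under exogeneity and monotonicity, PNS = p₁ − p₀.
PNS = 0.81 − 0.362 = 0.448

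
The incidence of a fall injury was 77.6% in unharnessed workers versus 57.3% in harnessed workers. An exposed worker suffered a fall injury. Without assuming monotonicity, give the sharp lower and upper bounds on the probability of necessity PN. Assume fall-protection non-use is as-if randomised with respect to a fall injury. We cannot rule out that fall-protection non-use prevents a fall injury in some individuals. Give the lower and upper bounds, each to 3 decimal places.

0.262 ≤ PN ≤ 0.550

p₁ = 0.776, p₀ = 0.573.
Under exogeneity alone the bounds on PN are max{0,(p₁−p₀)/p₁} ≤ PN ≤ min{1,(1−p₀)/p₁}.
  lower = (p₁ − p₀)/p₁ = 0.203 / 0.776 ≈ 0.2616
  upper = min{1, (1 − p₀)/p₁} = 0.427 / 0.776 ≈ 0.5503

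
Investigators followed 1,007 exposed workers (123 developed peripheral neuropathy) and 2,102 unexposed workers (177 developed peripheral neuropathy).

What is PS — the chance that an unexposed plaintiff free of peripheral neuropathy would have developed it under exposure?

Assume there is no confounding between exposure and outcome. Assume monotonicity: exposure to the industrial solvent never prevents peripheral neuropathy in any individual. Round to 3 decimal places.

PS ≈ 0.041

p₁ = P(outcome | exposed) = 123/1007 = 0.12214
p₀ = P(outcome | unexposed) = 177/2102 = 0.084206
Under exogeneity and monotonicity, PS = (p₁ − p₀) / (1 − p₀).
PS = (0.12214 − 0.084206) / (1 − 0.084206) = 0.037939 / 0.91579 ≈ 0.0414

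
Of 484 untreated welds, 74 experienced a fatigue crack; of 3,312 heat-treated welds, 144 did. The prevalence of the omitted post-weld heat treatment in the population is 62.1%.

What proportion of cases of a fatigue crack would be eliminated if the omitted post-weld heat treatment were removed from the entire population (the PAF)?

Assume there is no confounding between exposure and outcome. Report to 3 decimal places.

p₁ = P(outcome | exposed) = 74/484 = 0.15289
p₀ = P(outcome | unexposed) = 144/3312 = 0.043478
Overall risk P(Y=1) = π·p₁ + (1−π)·p₀ = 0.621×0.15289 + 0.379×0.043478 = 0.11142.
Under exogeneity, PAF = [P(Y=1) − p₀] / P(Y=1).
PAF = (0.11142 − 0.043478) / 0.11142 ≈ 0.6098

PAF ≈ 0.610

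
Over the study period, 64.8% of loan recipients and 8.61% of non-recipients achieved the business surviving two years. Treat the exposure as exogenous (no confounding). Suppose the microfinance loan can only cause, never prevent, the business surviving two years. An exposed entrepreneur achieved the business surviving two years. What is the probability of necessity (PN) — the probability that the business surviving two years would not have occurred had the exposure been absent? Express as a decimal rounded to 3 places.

p₁ = 0.648, p₀ = 0.0861.
Under exogeneity and monotonicity, PN = (p₁ − p₀) / p₁.
PN = (0.648 − 0.0861) / 0.648 = 0.5619 / 0.648 ≈ 0.8671

PN ≈ 0.867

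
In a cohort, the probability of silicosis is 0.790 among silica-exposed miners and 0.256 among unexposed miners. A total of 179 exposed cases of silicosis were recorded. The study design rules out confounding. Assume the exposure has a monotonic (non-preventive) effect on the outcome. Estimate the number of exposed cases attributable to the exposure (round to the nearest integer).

about 121 cases

Let p₁ = 0.79, p₀ = 0.256.
PN = (p₁ − p₀)/p₁ = (0.79 − 0.256) / 0.79 ≈ 0.67595.
Attributable cases ≈ PN × (exposed cases) = 0.67595 × 179 ≈ 120.99.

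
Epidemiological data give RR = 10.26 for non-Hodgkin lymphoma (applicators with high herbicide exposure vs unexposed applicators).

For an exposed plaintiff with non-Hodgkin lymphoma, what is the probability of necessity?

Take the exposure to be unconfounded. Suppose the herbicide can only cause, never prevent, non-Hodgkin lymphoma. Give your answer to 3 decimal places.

PN ≈ 0.903

Under exogeneity and monotonicity, PN = (RR − 1) / RR = 1 − 1/RR.
PN = (10.26 − 1) / 10.26 = 9.26 / 10.26 ≈ 0.9025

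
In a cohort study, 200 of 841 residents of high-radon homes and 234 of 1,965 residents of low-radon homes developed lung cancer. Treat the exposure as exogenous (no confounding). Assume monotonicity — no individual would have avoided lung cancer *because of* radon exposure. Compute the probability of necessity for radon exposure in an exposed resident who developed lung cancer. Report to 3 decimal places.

PN ≈ 0.499

p₁ = P(outcome | exposed) = 200/841 = 0.23781
p₀ = P(outcome | unexposed) = 234/1965 = 0.11908
Under exogeneity and monotonicity, PN = (p₁ − p₀) / p₁.
PN = (0.23781 − 0.11908) / 0.23781 = 0.11873 / 0.23781 ≈ 0.4993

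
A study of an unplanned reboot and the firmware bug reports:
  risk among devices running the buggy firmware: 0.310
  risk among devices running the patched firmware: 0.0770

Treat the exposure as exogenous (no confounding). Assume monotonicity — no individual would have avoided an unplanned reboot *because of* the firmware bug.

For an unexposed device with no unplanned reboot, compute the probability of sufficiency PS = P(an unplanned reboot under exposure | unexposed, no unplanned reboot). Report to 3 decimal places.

PS ≈ 0.252

Let p₁ = 0.31, p₀ = 0.077.
Under exogeneity and monotonicity, PS = (p₁ − p₀) / (1 − p₀).
PS = (0.31 − 0.077) / (1 − 0.077) = 0.233 / 0.923 ≈ 0.2524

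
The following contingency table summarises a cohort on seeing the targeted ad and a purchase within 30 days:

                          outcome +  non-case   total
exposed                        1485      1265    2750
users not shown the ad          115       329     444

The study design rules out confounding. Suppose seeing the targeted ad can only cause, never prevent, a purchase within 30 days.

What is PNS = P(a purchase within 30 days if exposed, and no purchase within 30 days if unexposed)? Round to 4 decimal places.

p₁ = P(outcome | exposed) = 1485/2750 = 0.54
p₀ = P(outcome | unexposed) = 115/444 = 0.25901
Under exogeneity and monotonicity, PNS = p₁ − p₀.
PNS = 0.54 − 0.25901 = 0.28099

PNS ≈ 0.2810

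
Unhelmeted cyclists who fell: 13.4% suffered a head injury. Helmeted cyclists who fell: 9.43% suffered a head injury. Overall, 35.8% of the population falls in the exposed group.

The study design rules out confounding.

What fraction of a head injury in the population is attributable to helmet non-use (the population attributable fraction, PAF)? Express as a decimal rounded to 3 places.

p₁ = 0.134, p₀ = 0.0943.
Overall risk P(Y=1) = π·p₁ + (1−π)·p₀ = 0.358×0.134 + 0.642×0.0943 = 0.10851.
Under exogeneity, PAF = [P(Y=1) − p₀] / P(Y=1).
PAF = (0.10851 − 0.0943) / 0.10851 ≈ 0.1310

PAF ≈ 0.131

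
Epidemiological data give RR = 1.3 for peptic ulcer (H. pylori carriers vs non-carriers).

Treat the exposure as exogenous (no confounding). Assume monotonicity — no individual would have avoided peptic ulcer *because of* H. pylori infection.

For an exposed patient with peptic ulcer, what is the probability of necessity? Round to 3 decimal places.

PN ≈ 0.231

Under exogeneity and monotonicity, PN = (RR − 1) / RR = 1 − 1/RR.
PN = (1.3 − 1) / 1.3 = 0.3 / 1.3 ≈ 0.2308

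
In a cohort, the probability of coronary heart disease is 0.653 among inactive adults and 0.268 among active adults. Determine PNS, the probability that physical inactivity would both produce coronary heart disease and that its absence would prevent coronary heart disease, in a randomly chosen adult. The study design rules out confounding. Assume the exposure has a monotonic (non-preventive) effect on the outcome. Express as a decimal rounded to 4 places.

PNS ≈ 0.3850

Let p₁ = 0.653, p₀ = 0.268.
Under exogeneity and monotonicity, PNS = p₁ − p₀.
PNS = 0.653 − 0.268 = 0.385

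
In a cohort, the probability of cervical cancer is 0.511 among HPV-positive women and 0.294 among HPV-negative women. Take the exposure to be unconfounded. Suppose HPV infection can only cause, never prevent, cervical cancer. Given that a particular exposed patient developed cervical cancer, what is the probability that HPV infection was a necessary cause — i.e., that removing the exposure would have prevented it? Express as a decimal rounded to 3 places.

Let p₁ = 0.511, p₀ = 0.294.
Under exogeneity and monotonicity, PN = (p₁ − p₀) / p₁.
PN = (0.511 − 0.294) / 0.511 = 0.217 / 0.511 ≈ 0.4247

PN ≈ 0.425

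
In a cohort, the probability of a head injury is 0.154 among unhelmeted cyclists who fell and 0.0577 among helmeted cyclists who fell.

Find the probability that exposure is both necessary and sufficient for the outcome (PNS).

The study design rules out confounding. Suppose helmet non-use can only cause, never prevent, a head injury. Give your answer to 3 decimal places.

PNS ≈ 0.096

Let p₁ = 0.154, p₀ = 0.0577.
Under exogeneity and monotonicity, PNS = p₁ − p₀.
PNS = 0.154 − 0.0577 = 0.0963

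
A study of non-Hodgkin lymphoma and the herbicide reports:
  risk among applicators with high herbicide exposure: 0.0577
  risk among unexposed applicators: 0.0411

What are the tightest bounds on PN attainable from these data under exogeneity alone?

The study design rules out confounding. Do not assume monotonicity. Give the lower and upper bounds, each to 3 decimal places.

0.288 ≤ PN ≤ 1.000

Let p₁ = 0.0577, p₀ = 0.0411.
Under exogeneity alone the bounds on PN are max{0,(p₁−p₀)/p₁} ≤ PN ≤ min{1,(1−p₀)/p₁}.
  lower = (p₁ − p₀)/p₁ = 0.0166 / 0.0577 ≈ 0.2877
  upper = min{1, (1 − p₀)/p₁} = 0.9589 / 0.0577 ≈ 16.6187 → capped at 1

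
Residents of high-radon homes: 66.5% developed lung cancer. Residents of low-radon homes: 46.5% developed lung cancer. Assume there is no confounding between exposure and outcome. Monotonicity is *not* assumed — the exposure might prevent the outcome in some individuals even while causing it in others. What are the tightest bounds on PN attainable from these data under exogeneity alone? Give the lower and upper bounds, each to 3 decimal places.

0.301 ≤ PN ≤ 0.805

p₁ = 0.665, p₀ = 0.465.
Under exogeneity alone the bounds on PN are max{0,(p₁−p₀)/p₁} ≤ PN ≤ min{1,(1−p₀)/p₁}.
  lower = (p₁ − p₀)/p₁ = 0.2 / 0.665 ≈ 0.3008
  upper = min{1, (1 − p₀)/p₁} = 0.535 / 0.665 ≈ 0.8045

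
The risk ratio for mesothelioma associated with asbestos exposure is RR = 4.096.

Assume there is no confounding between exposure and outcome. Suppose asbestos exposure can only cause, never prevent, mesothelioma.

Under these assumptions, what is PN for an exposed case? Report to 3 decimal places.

Under exogeneity and monotonicity, PN = (RR − 1) / RR = 1 − 1/RR.
PN = (4.096 − 1) / 4.096 = 3.096 / 4.096 ≈ 0.7559

PN ≈ 0.756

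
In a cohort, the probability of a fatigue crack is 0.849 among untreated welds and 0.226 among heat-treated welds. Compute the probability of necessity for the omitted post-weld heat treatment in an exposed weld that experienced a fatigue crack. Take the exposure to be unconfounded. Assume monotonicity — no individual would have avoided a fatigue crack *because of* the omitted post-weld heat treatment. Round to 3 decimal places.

PN ≈ 0.734

Let p₁ = 0.849, p₀ = 0.226.
Under exogeneity and monotonicity, PN = (p₁ − p₀) / p₁.
PN = (0.849 − 0.226) / 0.849 = 0.623 / 0.849 ≈ 0.7338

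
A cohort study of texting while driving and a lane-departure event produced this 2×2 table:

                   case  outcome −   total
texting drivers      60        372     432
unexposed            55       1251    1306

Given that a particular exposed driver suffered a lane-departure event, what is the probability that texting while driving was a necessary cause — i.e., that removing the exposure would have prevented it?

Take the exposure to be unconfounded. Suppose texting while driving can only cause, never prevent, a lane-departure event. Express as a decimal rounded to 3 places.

p₁ = P(outcome | exposed) = 60/432 = 0.13889
p₀ = P(outcome | unexposed) = 55/1306 = 0.042113
Under exogeneity and monotonicity, PN = (p₁ − p₀) / p₁.
PN = (0.13889 − 0.042113) / 0.13889 = 0.096776 / 0.13889 ≈ 0.6968

PN ≈ 0.697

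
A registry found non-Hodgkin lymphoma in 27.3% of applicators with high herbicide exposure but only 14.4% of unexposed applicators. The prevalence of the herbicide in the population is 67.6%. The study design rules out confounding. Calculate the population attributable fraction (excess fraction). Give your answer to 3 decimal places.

p₁ = 0.273, p₀ = 0.144.
Overall risk P(Y=1) = π·p₁ + (1−π)·p₀ = 0.676×0.273 + 0.324×0.144 = 0.2312.
Under exogeneity, PAF = [P(Y=1) − p₀] / P(Y=1).
PAF = (0.2312 − 0.144) / 0.2312 ≈ 0.3772

PAF ≈ 0.377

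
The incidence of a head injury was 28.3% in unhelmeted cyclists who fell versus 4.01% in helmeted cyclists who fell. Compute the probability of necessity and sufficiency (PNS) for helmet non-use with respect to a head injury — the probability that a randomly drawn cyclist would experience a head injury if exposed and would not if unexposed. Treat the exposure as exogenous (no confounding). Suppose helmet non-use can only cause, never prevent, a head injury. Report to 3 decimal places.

p₁ = 0.283, p₀ = 0.0401.
Under exogeneity and monotonicity, PNS = p₁ − p₀.
PNS = 0.283 − 0.0401 = 0.2429

PNS ≈ 0.243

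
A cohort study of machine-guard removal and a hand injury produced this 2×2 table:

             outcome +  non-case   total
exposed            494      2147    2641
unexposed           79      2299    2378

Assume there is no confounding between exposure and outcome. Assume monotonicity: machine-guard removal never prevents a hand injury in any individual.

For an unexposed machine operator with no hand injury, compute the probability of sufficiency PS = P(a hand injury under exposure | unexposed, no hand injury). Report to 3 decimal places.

PS ≈ 0.159

p₁ = P(outcome | exposed) = 494/2641 = 0.18705
p₀ = P(outcome | unexposed) = 79/2378 = 0.033221
Under exogeneity and monotonicity, PS = (p₁ − p₀)/(1 − p₀).
PS = (0.18705 − 0.033221) / 0.96678 ≈ 0.1591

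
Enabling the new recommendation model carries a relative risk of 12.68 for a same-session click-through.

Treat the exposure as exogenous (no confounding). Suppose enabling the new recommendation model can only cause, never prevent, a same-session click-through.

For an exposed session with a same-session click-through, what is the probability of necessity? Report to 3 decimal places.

Under exogeneity and monotonicity, PN = (RR − 1) / RR = 1 − 1/RR.
PN = (12.68 − 1) / 12.68 = 11.68 / 12.68 ≈ 0.9211

PN ≈ 0.921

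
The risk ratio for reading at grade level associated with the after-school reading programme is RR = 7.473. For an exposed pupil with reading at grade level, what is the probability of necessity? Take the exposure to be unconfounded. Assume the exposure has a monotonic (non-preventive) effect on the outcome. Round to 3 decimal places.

PN ≈ 0.866

Under exogeneity and monotonicity, PN = (RR − 1) / RR = 1 − 1/RR.
PN = (7.473 − 1) / 7.473 = 6.473 / 7.473 ≈ 0.8662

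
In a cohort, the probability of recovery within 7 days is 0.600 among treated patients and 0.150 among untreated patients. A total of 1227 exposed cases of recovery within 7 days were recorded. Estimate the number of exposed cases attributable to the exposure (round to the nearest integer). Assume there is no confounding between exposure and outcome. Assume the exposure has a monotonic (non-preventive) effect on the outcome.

about 920 cases

Let p₁ = 0.6, p₀ = 0.15.
PN = (p₁ − p₀)/p₁ = (0.6 − 0.15) / 0.6 ≈ 0.75000.
Attributable cases ≈ PN × (exposed cases) = 0.75000 × 1227 ≈ 920.25.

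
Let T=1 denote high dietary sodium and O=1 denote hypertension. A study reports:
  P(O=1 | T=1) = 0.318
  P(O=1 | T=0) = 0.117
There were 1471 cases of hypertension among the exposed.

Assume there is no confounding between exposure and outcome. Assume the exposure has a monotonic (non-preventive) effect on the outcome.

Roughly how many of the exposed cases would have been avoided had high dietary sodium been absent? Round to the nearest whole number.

about 930 cases

Let p₁ = 0.318, p₀ = 0.117.
PN = (p₁ − p₀)/p₁ = (0.318 − 0.117) / 0.318 ≈ 0.63208.
Attributable cases ≈ PN × (exposed cases) = 0.63208 × 1471 ≈ 929.78.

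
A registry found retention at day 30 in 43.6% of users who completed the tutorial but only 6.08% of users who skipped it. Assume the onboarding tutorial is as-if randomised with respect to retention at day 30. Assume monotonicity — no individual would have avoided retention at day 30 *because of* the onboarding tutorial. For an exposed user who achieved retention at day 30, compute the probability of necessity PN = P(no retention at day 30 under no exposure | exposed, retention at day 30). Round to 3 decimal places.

p₁ = 0.436, p₀ = 0.0608.
Under exogeneity and monotonicity, PN = (p₁ − p₀) / p₁.
PN = (0.436 − 0.0608) / 0.436 = 0.3752 / 0.436 ≈ 0.8606

PN ≈ 0.861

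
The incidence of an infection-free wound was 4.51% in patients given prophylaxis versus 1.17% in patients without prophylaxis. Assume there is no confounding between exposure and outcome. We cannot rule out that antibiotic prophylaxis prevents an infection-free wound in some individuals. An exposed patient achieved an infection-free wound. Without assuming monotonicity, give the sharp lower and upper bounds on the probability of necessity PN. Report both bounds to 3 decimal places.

0.741 ≤ PN ≤ 1.000

p₁ = 0.0451, p₀ = 0.0117.
Under exogeneity alone the bounds on PN are max{0,(p₁−p₀)/p₁} ≤ PN ≤ min{1,(1−p₀)/p₁}.
  lower = (p₁ − p₀)/p₁ = 0.0334 / 0.0451 ≈ 0.7406
  upper = min{1, (1 − p₀)/p₁} = 0.9883 / 0.0451 ≈ 21.9135 → capped at 1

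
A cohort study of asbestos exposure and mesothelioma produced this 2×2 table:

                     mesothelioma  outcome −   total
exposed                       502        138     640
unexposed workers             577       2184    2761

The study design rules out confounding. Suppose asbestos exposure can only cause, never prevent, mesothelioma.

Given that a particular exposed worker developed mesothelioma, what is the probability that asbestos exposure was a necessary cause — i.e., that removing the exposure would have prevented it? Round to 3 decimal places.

PN ≈ 0.734

p₁ = P(outcome | exposed) = 502/640 = 0.78438
p₀ = P(outcome | unexposed) = 577/2761 = 0.20898
Under exogeneity and monotonicity, PN = (p₁ − p₀) / p₁.
PN = (0.78438 − 0.20898) / 0.78438 = 0.57539 / 0.78438 ≈ 0.7336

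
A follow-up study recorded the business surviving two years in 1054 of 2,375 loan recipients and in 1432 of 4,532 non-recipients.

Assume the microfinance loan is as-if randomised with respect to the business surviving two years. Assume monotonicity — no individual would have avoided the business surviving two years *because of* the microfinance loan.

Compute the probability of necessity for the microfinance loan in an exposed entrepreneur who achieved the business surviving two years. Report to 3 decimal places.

p₁ = P(outcome | exposed) = 1054/2375 = 0.44379
p₀ = P(outcome | unexposed) = 1432/4532 = 0.31598
Under exogeneity and monotonicity, PN = (p₁ − p₀) / p₁.
PN = (0.44379 − 0.31598) / 0.44379 = 0.12781 / 0.44379 ≈ 0.2880

PN ≈ 0.288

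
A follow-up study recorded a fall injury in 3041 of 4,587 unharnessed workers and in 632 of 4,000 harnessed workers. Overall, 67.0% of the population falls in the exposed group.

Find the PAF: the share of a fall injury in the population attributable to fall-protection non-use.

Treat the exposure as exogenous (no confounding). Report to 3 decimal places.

p₁ = P(outcome | exposed) = 3041/4587 = 0.66296
p₀ = P(outcome | unexposed) = 632/4000 = 0.158
Overall risk P(Y=1) = π·p₁ + (1−π)·p₀ = 0.67×0.66296 + 0.33×0.158 = 0.49632.
Under exogeneity, PAF = [P(Y=1) − p₀] / P(Y=1).
PAF = (0.49632 − 0.158) / 0.49632 ≈ 0.6817

PAF ≈ 0.682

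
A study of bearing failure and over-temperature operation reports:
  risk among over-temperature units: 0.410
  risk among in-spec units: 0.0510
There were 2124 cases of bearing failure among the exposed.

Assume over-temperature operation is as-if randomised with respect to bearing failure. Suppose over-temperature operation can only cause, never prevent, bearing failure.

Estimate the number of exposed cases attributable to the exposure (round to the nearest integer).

about 1860 cases

Let p₁ = 0.41, p₀ = 0.051.
PN = (p₁ − p₀)/p₁ = (0.41 − 0.051) / 0.41 ≈ 0.87561.
Attributable cases ≈ PN × (exposed cases) = 0.87561 × 2124 ≈ 1859.80.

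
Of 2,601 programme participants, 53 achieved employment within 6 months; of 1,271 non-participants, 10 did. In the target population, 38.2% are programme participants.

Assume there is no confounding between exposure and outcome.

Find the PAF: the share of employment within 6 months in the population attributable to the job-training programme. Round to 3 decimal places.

p₁ = P(outcome | exposed) = 53/2601 = 0.020377
p₀ = P(outcome | unexposed) = 10/1271 = 0.0078678
Overall risk P(Y=1) = π·p₁ + (1−π)·p₀ = 0.382×0.020377 + 0.618×0.0078678 = 0.012646.
Under exogeneity, PAF = [P(Y=1) − p₀] / P(Y=1).
PAF = (0.012646 − 0.0078678) / 0.012646 ≈ 0.3779

PAF ≈ 0.378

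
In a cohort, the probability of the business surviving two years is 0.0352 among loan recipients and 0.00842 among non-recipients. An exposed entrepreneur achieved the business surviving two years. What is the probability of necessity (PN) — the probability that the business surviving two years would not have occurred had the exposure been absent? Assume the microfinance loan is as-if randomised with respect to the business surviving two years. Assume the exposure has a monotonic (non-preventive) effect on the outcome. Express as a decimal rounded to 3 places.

PN ≈ 0.761

Let p₁ = 0.0352, p₀ = 0.00842.
Under exogeneity and monotonicity, PN = (p₁ − p₀) / p₁.
PN = (0.0352 − 0.00842) / 0.0352 = 0.02678 / 0.0352 ≈ 0.7608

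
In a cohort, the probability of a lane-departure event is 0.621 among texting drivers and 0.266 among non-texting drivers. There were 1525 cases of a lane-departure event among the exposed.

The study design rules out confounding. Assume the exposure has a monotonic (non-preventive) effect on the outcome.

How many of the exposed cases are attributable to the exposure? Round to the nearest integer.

about 872 cases

Let p₁ = 0.621, p₀ = 0.266.
PN = (p₁ − p₀)/p₁ = (0.621 − 0.266) / 0.621 ≈ 0.57166.
Attributable cases ≈ PN × (exposed cases) = 0.57166 × 1525 ≈ 871.78.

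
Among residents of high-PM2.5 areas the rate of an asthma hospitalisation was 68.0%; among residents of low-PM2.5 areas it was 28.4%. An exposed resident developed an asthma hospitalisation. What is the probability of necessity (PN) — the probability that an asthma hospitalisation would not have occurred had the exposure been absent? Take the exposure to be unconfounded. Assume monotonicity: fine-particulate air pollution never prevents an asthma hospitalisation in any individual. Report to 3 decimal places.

PN ≈ 0.582

p₁ = 0.68, p₀ = 0.284.
Under exogeneity and monotonicity, PN = (p₁ − p₀) / p₁.
PN = (0.68 − 0.284) / 0.68 = 0.396 / 0.68 ≈ 0.5824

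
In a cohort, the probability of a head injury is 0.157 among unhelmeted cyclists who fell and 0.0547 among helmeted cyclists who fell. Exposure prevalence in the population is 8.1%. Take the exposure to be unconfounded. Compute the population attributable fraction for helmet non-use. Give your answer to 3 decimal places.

Let p₁ = 0.157, p₀ = 0.0547.
Overall risk P(Y=1) = π·p₁ + (1−π)·p₀ = 0.081×0.157 + 0.919×0.0547 = 0.062986.
Under exogeneity, PAF = [P(Y=1) − p₀] / P(Y=1).
PAF = (0.062986 − 0.0547) / 0.062986 ≈ 0.1316

PAF ≈ 0.132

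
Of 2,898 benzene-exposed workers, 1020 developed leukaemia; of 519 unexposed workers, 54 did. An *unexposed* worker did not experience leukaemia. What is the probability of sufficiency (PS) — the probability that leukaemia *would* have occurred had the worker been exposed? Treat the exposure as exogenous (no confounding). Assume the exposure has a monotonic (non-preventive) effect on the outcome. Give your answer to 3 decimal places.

PS ≈ 0.277

p₁ = P(outcome | exposed) = 1020/2898 = 0.35197
p₀ = P(outcome | unexposed) = 54/519 = 0.10405
Under exogeneity and monotonicity, PS = (p₁ − p₀) / (1 − p₀).
PS = (0.35197 − 0.10405) / (1 − 0.10405) = 0.24792 / 0.89595 ≈ 0.2767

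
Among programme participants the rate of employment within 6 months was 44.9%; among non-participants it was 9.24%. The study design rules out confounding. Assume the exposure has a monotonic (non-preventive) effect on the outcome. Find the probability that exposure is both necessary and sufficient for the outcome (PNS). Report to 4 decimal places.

PNS ≈ 0.3566

p₁ = 0.449, p₀ = 0.0924.
Under exogeneity and monotonicity, PNS = p₁ − p₀.
PNS = 0.449 − 0.0924 = 0.3566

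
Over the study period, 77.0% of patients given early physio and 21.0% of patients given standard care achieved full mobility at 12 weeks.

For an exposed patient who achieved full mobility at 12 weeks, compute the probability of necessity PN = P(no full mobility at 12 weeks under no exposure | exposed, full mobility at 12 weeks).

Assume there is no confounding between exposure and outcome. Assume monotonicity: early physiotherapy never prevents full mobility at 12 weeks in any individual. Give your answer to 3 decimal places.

p₁ = 0.77, p₀ = 0.21.
Under exogeneity and monotonicity, PN = (p₁ − p₀) / p₁.
PN = (0.77 − 0.21) / 0.77 = 0.56 / 0.77 ≈ 0.7273

PN ≈ 0.727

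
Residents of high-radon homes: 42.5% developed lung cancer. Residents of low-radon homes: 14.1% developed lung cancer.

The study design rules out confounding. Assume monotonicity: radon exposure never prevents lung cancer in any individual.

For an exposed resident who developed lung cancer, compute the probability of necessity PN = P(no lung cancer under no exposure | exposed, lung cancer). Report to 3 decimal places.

PN ≈ 0.668

p₁ = 0.425, p₀ = 0.141.
Under exogeneity and monotonicity, PN = (p₁ − p₀) / p₁.
PN = (0.425 − 0.141) / 0.425 = 0.284 / 0.425 ≈ 0.6682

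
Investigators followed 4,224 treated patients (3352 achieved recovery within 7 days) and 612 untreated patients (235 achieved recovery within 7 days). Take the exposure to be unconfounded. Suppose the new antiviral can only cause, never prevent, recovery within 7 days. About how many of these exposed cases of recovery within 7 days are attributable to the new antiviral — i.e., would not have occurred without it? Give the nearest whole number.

p₁ = P(outcome | exposed) = 3352/4224 = 0.79356
p₀ = P(outcome | unexposed) = 235/612 = 0.38399
PN = (p₁ − p₀)/p₁ = (0.79356 − 0.38399) / 0.79356 ≈ 0.51612.
Attributable cases ≈ PN × (exposed cases) = 0.51612 × 3352 ≈ 1730.04.

about 1730 cases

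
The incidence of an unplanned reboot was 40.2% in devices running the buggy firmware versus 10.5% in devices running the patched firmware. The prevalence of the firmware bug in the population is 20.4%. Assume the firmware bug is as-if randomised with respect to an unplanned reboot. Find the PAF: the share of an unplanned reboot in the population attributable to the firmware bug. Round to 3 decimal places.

p₁ = 0.402, p₀ = 0.105.
Overall risk P(Y=1) = π·p₁ + (1−π)·p₀ = 0.204×0.402 + 0.796×0.105 = 0.16559.
Under exogeneity, PAF = [P(Y=1) − p₀] / P(Y=1).
PAF = (0.16559 − 0.105) / 0.16559 ≈ 0.3659

PAF ≈ 0.366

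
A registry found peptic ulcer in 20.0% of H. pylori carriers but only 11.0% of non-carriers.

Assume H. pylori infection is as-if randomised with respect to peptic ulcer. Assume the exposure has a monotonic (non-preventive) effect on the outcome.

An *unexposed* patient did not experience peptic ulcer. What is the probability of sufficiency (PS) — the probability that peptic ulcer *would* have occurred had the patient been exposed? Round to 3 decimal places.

PS ≈ 0.101

p₁ = 0.2, p₀ = 0.11.
Under exogeneity and monotonicity, PS = (p₁ − p₀) / (1 − p₀).
PS = (0.2 − 0.11) / (1 − 0.11) = 0.09 / 0.89 ≈ 0.1011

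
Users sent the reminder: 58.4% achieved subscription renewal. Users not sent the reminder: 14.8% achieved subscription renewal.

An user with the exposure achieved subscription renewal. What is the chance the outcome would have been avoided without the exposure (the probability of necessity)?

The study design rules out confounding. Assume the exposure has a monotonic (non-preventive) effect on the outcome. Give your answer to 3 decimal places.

PN ≈ 0.747

p₁ = 0.584, p₀ = 0.148.
Under exogeneity and monotonicity, PN = (p₁ − p₀) / p₁.
PN = (0.584 − 0.148) / 0.584 = 0.436 / 0.584 ≈ 0.7466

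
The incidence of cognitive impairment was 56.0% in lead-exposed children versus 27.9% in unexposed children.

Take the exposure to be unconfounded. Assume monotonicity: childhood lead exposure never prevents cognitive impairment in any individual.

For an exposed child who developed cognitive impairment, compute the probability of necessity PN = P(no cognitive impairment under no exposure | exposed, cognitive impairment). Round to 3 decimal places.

p₁ = 0.56, p₀ = 0.279.
Under exogeneity and monotonicity, PN = (p₁ − p₀) / p₁.
PN = (0.56 − 0.279) / 0.56 = 0.281 / 0.56 ≈ 0.5018

PN ≈ 0.502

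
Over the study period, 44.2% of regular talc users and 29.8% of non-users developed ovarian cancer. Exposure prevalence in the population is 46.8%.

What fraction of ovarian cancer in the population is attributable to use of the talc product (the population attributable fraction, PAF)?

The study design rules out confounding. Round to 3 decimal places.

p₁ = 0.442, p₀ = 0.298.
Overall risk P(Y=1) = π·p₁ + (1−π)·p₀ = 0.468×0.442 + 0.532×0.298 = 0.36539.
Under exogeneity, PAF = [P(Y=1) − p₀] / P(Y=1).
PAF = (0.36539 − 0.298) / 0.36539 ≈ 0.1844

PAF ≈ 0.184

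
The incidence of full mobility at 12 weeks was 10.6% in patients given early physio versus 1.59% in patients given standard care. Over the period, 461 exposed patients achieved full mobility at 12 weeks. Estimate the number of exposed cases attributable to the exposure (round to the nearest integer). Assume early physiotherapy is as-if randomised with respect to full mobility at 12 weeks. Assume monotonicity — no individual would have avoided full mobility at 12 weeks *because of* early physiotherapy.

p₁ = 0.106, p₀ = 0.0159.
PN = (p₁ − p₀)/p₁ = (0.106 − 0.0159) / 0.106 ≈ 0.85000.
Attributable cases ≈ PN × (exposed cases) = 0.85000 × 461 ≈ 391.85.

about 392 cases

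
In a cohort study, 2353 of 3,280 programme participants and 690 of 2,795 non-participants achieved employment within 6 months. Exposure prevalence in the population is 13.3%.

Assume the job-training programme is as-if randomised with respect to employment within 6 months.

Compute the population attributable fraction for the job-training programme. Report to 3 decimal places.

p₁ = P(outcome | exposed) = 2353/3280 = 0.71738
p₀ = P(outcome | unexposed) = 690/2795 = 0.24687
Overall risk P(Y=1) = π·p₁ + (1−π)·p₀ = 0.133×0.71738 + 0.867×0.24687 = 0.30945.
Under exogeneity, PAF = [P(Y=1) − p₀] / P(Y=1).
PAF = (0.30945 − 0.24687) / 0.30945 ≈ 0.2022

PAF ≈ 0.202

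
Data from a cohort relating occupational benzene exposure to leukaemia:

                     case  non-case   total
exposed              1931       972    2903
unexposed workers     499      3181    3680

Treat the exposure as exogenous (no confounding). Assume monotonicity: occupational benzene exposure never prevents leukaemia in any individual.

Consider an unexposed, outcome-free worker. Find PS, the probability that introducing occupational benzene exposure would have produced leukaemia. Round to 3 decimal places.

PS ≈ 0.613

p₁ = P(outcome | exposed) = 1931/2903 = 0.66517
p₀ = P(outcome | unexposed) = 499/3680 = 0.1356
Under exogeneity and monotonicity, PS = (p₁ − p₀)/(1 − p₀).
PS = (0.66517 − 0.1356) / 0.8644 ≈ 0.6127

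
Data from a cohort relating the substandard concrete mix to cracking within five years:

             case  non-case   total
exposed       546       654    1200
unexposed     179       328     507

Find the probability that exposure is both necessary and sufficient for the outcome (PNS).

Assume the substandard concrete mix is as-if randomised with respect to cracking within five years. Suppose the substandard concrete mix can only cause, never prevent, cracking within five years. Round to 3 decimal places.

p₁ = P(outcome | exposed) = 546/1200 = 0.455
p₀ = P(outcome | unexposed) = 179/507 = 0.35306
Under exogeneity and monotonicity, PNS = p₁ − p₀.
PNS = 0.455 − 0.35306 = 0.10194

PNS ≈ 0.102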